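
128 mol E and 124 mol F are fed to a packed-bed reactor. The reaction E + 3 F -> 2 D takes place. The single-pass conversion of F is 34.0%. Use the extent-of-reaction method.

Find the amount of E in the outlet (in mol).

114 mol

F reacted = 0.34 × 124 = 42.16 mol; ν_F = −3, so ξ = 42.16/3 = 14.05 mol.
Outlet amounts (n = n₀ + ν ξ):
  E: 128 − 1(14.05) = 113.9
  F: 124 − 3(14.05) = 81.84
  D: 0 + 2(14.05) = 28.11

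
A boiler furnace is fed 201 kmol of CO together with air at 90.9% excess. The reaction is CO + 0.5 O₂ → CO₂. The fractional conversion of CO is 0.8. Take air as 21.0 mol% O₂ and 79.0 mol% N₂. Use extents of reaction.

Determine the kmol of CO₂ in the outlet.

161 kmol

Stoichiometric O₂ = 0.5 × 201 = 100.5 kmol; O₂ fed = 100.5 × 1.909 = 191.9 kmol.
N₂ fed = 191.9 × 79/21 = 721.7 kmol.
Fuel reacted = 0.8 × 201 → ξ = 160.8 kmol.
Outlet (n = n₀ + ν ξ):
  CO: 201 − 1(160.8) = 40.2
  O₂: 191.9 − 0.5(160.8) = 111.5
  N₂: 721.7 (inert)
  CO₂: 0 + 1(160.8) = 160.8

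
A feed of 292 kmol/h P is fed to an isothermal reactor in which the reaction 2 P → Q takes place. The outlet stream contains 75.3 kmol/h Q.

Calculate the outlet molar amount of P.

For Q: n = n₀ + 1ξ → 75.3 = 0 + 1ξ, giving ξ = 75.3 kmol/h.
Outlet amounts (n = n₀ + ν ξ):
  P: 292 − 2(75.3) = 141.4
  Q: 0 + 1(75.3) = 75.3

141 kmol/h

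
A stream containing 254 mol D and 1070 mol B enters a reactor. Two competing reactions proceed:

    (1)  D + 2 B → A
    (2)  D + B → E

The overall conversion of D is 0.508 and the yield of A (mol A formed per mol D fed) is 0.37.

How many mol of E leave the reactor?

35.1 mol

Yield of A: 1ξ₁ / 254 = 0.37 → ξ₁ = 93.98 mol.
Conversion of D: 1ξ₁ + 1ξ₂ = 0.508 × 254 = 129 → ξ₂ = 35.05 mol.
Outlet amounts (n = n₀ + Σ ν·ξ):
  D: 254 − 1(93.98) − 1(35.05) = 125
  B: 1070 − 2(93.98) − 1(35.05) = 847
  A: 0 + 1(93.98) = 93.98
  E: 0 + 1(35.05) = 35.05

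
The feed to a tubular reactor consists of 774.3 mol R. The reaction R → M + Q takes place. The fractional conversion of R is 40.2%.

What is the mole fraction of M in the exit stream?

0.287

R reacted = 0.402 × 774.3 = 311.3 mol; ν_R = −1, so ξ = 311.3/1 = 311.3 mol.
Outlet amounts (n = n₀ + ν ξ):
  R: 774.3 − 1(311.3) = 463
  M: 0 + 1(311.3) = 311.3
  Q: 0 + 1(311.3) = 311.3
Total out = 1086 mol; y_M = 311.3 / 1086 = 0.2867.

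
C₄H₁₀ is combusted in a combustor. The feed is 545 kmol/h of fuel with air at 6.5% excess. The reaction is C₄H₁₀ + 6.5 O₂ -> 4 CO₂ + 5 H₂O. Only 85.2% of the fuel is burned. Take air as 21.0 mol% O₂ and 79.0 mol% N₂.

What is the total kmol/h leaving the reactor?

Stoichiometric O₂ = 6.5 × 545 = 3542 kmol/h; O₂ fed = 3542 × 1.065 = 3773 kmol/h.
N₂ fed = 3773 × 79/21 = 14190 kmol/h.
Fuel reacted = 0.852 × 545 → ξ = 464.3 kmol/h.
Outlet (n = n₀ + ν ξ):
  C₄H₁₀: 545 − 1(464.3) = 80.66
  O₂: 3773 − 6.5(464.3) = 754.6
  N₂: 14190 (inert)
  CO₂: 0 + 4(464.3) = 1857
  H₂O: 0 + 5(464.3) = 2322
Total out = 80.66 + 754.6 + 14190 + 1857 + 2322 = 19210 kmol/h.

19200 kmol/h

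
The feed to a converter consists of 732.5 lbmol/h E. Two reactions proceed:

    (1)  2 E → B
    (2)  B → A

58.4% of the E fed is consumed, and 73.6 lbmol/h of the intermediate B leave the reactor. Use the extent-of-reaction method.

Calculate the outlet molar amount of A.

Conversion of E: E consumed = 2ξ₁ = 0.584 × 732.5 → ξ₁ = 213.9 lbmol/h.
B balance: n_B = 0 + 1ξ₁ − 1ξ₂ = 73.6 → ξ₂ = (1·213.9 − 73.6)/1 = 140.3 lbmol/h.
Outlet amounts (n = n₀ + Σ ν·ξ):
  E: 732.5 − 2(213.9) = 304.7
  B: 0 + 1(213.9) − 1(140.3) = 73.6
  A: 0 + 1(140.3) = 140.3

140 lbmol/h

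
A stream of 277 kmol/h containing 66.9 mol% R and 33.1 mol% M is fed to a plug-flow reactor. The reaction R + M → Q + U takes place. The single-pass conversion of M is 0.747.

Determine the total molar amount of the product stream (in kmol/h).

277 kmol/h

M reacted = 0.747 × 91.69 = 68.49 kmol/h; ν_M = −1, so ξ = 68.49/1 = 68.49 kmol/h.
Outlet amounts (n = n₀ + ν ξ):
  R: 185.3 − 1(68.49) = 116.8
  M: 91.69 − 1(68.49) = 23.2
  Q: 0 + 1(68.49) = 68.49
  U: 0 + 1(68.49) = 68.49
Total out = 116.8 + 23.2 + 68.49 + 68.49 = 277 kmol/h.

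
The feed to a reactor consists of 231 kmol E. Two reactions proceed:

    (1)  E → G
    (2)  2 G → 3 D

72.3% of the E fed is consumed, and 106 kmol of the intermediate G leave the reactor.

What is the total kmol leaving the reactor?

262 kmol

Conversion of E: E consumed = 1ξ₁ = 0.723 × 231 → ξ₁ = 167 kmol.
G balance: n_G = 0 + 1ξ₁ − 2ξ₂ = 106 → ξ₂ = (1·167 − 106)/2 = 30.51 kmol.
Outlet amounts (n = n₀ + Σ ν·ξ):
  E: 231 − 1(167) = 63.99
  G: 0 + 1(167) − 2(30.51) = 106
  D: 0 + 3(30.51) = 91.52
Total out = 63.99 + 106 + 91.52 = 261.5 kmol.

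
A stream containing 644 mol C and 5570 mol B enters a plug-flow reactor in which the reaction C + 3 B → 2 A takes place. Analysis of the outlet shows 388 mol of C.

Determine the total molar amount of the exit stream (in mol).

For C: n = n₀ − 1ξ → 388 = 644 − 1ξ, giving ξ = 256 mol.
Outlet amounts (n = n₀ + ν ξ):
  C: 644 − 1(256) = 388
  B: 5570 − 3(256) = 4802
  A: 0 + 2(256) = 512
Total out = 388 + 4802 + 512 = 5702 mol.

5700 mol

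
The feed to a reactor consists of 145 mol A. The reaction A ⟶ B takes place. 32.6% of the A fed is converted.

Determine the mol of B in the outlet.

A reacted = 0.326 × 145 = 47.27 mol; ν_A = −1, so ξ = 47.27/1 = 47.27 mol.
Outlet amounts (n = n₀ + ν ξ):
  A: 145 − 1(47.27) = 97.73
  B: 0 + 1(47.27) = 47.27

47.3 mol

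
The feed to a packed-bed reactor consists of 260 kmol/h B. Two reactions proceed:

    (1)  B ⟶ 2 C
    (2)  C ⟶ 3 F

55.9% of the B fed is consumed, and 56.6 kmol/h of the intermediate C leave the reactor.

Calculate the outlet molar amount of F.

Conversion of B: B consumed = 1ξ₁ = 0.559 × 260 → ξ₁ = 145.3 kmol/h.
C balance: n_C = 0 + 2ξ₁ − 1ξ₂ = 56.6 → ξ₂ = (2·145.3 − 56.6)/1 = 234.1 kmol/h.
Outlet amounts (n = n₀ + Σ ν·ξ):
  B: 260 − 1(145.3) = 114.7
  C: 0 + 2(145.3) − 1(234.1) = 56.6
  F: 0 + 3(234.1) = 702.2

702 kmol/h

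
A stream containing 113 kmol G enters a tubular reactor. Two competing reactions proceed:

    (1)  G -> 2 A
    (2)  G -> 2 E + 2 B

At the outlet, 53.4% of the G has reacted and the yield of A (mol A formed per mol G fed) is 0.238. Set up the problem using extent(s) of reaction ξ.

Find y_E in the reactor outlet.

0.351

Yield of A: 2ξ₁ / 113 = 0.238 → ξ₁ = 13.45 kmol.
Conversion of G: 1ξ₁ + 1ξ₂ = 0.534 × 113 = 60.34 → ξ₂ = 46.9 kmol.
Outlet amounts (n = n₀ + Σ ν·ξ):
  G: 113 − 1(13.45) − 1(46.9) = 52.66
  A: 0 + 2(13.45) = 26.89
  E: 0 + 2(46.9) = 93.79
  B: 0 + 2(46.9) = 93.79
Total out = 267.1 kmol; y_E = 93.79 / 267.1 = 0.3511.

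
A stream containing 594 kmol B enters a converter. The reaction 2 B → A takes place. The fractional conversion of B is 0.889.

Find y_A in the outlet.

0.8

B reacted = 0.889 × 594 = 528.1 kmol; ν_B = −2, so ξ = 528.1/2 = 264 kmol.
Outlet amounts (n = n₀ + ν ξ):
  B: 594 − 2(264) = 65.93
  A: 0 + 1(264) = 264
Total out = 330 kmol; y_A = 264 / 330 = 0.8002.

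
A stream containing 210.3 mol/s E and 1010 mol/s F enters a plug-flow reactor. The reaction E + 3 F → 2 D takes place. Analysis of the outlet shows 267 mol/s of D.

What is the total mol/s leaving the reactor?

953 mol/s

For D: n = n₀ + 2ξ → 267 = 0 + 2ξ, giving ξ = 133.5 mol/s.
Outlet amounts (n = n₀ + ν ξ):
  E: 210.3 − 1(133.5) = 76.8
  F: 1010 − 3(133.5) = 609.5
  D: 0 + 2(133.5) = 267
Total out = 76.8 + 609.5 + 267 = 953.3 mol/s.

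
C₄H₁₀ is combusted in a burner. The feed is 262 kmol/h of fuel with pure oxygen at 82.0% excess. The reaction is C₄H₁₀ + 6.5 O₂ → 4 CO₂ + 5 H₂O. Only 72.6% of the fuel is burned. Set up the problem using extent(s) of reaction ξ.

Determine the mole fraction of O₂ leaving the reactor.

0.511

Stoichiometric O₂ = 6.5 × 262 = 1703 kmol/h; O₂ fed = 1703 × 1.820 = 3099 kmol/h.
Fuel reacted = 0.726 × 262 → ξ = 190.2 kmol/h.
Outlet (n = n₀ + ν ξ):
  C₄H₁₀: 262 − 1(190.2) = 71.79
  O₂: 3099 − 6.5(190.2) = 1863
  CO₂: 0 + 4(190.2) = 760.8
  H₂O: 0 + 5(190.2) = 951.1
Total out = 3647 kmol/h; y_O₂ = 1863 / 3647 = 0.5109.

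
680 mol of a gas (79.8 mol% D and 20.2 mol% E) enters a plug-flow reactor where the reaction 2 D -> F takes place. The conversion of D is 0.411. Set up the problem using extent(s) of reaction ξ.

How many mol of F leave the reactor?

D reacted = 0.411 × 542.6 = 223 mol; ν_D = −2, so ξ = 223/2 = 111.5 mol.
Outlet amounts (n = n₀ + ν ξ):
  D: 542.6 − 2(111.5) = 319.6
  F: 0 + 1(111.5) = 111.5
  E: 137.4 (inert)

112 mol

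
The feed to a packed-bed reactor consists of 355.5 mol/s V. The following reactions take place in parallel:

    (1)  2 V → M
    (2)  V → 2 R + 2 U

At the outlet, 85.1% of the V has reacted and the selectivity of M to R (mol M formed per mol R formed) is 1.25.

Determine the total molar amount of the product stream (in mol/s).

Conversion of V: V consumed = 0.851 × 355.5 = 302.5 mol/s = 2ξ₁ + 1ξ₂.
Selectivity: 1ξ₁ / (2ξ₂) = 1.25 → ξ₁ = 2.5 ξ₂.
Substitute: (2·2.5 + 1) ξ₂ = 302.5 → ξ₂ = 50.42 mol/s, ξ₁ = 126.1 mol/s.
Outlet amounts (n = n₀ + Σ ν·ξ):
  V: 355.5 − 2(126.1) − 1(50.42) = 52.97
  M: 0 + 1(126.1) = 126.1
  R: 0 + 2(50.42) = 100.8
  U: 0 + 2(50.42) = 100.8
Total out = 52.97 + 126.1 + 100.8 + 100.8 = 380.7 mol/s.

381 mol/s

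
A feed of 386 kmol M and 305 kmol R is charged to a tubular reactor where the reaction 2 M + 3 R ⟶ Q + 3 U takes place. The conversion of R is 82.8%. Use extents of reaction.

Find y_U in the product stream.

0.416

R reacted = 0.828 × 305 = 252.5 kmol; ν_R = −3, so ξ = 252.5/3 = 84.18 kmol.
Outlet amounts (n = n₀ + ν ξ):
  M: 386 − 2(84.18) = 217.6
  R: 305 − 3(84.18) = 52.46
  Q: 0 + 1(84.18) = 84.18
  U: 0 + 3(84.18) = 252.5
Total out = 606.8 kmol; y_U = 252.5 / 606.8 = 0.4162.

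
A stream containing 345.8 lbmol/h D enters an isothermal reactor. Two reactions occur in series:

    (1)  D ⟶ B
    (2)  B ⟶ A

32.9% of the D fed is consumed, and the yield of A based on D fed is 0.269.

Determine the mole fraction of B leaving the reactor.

Conversion of D: D consumed = 1ξ₁ = 0.329 × 345.8 → ξ₁ = 113.8 lbmol/h.
Yield of A: 1ξ₂ / 345.8 = 0.269 → ξ₂ = 93.02 lbmol/h.
Outlet amounts (n = n₀ + Σ ν·ξ):
  D: 345.8 − 1(113.8) = 232
  B: 0 + 1(113.8) − 1(93.02) = 20.75
  A: 0 + 1(93.02) = 93.02
Total out = 345.8 lbmol/h; y_B = 20.75 / 345.8 = 0.06.

0.06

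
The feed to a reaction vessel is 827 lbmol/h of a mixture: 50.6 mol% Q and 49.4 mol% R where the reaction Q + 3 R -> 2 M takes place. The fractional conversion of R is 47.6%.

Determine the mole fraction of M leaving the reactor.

R reacted = 0.476 × 408.5 = 194.5 lbmol/h; ν_R = −3, so ξ = 194.5/3 = 64.82 lbmol/h.
Outlet amounts (n = n₀ + ν ξ):
  Q: 418.5 − 1(64.82) = 353.6
  R: 408.5 − 3(64.82) = 214.1
  M: 0 + 2(64.82) = 129.6
Total out = 697.4 lbmol/h; y_M = 129.6 / 697.4 = 0.1859.

0.186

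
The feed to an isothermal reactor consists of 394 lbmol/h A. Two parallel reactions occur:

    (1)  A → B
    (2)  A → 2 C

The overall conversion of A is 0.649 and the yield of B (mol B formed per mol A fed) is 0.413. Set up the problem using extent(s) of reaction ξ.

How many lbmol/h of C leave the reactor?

Yield of B: 1ξ₁ / 394 = 0.413 → ξ₁ = 162.7 lbmol/h.
Conversion of A: 1ξ₁ + 1ξ₂ = 0.649 × 394 = 255.7 → ξ₂ = 92.98 lbmol/h.
Outlet amounts (n = n₀ + Σ ν·ξ):
  A: 394 − 1(162.7) − 1(92.98) = 138.3
  B: 0 + 1(162.7) = 162.7
  C: 0 + 2(92.98) = 186

186 lbmol/h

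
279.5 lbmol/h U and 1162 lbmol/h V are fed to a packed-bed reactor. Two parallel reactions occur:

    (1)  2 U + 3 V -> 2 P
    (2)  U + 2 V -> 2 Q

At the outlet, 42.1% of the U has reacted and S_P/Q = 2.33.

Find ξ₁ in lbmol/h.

ξ₁ = 48.4 lbmol/h

Conversion of U: U consumed = 0.421 × 279.5 = 117.7 lbmol/h = 2ξ₁ + 1ξ₂.
Selectivity: 2ξ₁ / (2ξ₂) = 2.33 → ξ₁ = 2.33 ξ₂.
Substitute: (2·2.33 + 1) ξ₂ = 117.7 → ξ₂ = 20.79 lbmol/h, ξ₁ = 48.44 lbmol/h.
Outlet amounts (n = n₀ + Σ ν·ξ):
  U: 279.5 − 2(48.44) − 1(20.79) = 161.8
  V: 1162 − 3(48.44) − 2(20.79) = 975.1
  P: 0 + 2(48.44) = 96.88
  Q: 0 + 2(20.79) = 41.58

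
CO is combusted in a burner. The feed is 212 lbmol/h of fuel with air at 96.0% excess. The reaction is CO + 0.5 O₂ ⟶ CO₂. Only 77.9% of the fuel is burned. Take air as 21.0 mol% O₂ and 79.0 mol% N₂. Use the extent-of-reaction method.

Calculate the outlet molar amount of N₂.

Stoichiometric O₂ = 0.5 × 212 = 106 lbmol/h; O₂ fed = 106 × 1.960 = 207.8 lbmol/h.
N₂ fed = 207.8 × 79/21 = 781.6 lbmol/h.
Fuel reacted = 0.779 × 212 → ξ = 165.1 lbmol/h.
Outlet (n = n₀ + ν ξ):
  CO: 212 − 1(165.1) = 46.85
  O₂: 207.8 − 0.5(165.1) = 125.2
  N₂: 781.6 (inert)
  CO₂: 0 + 1(165.1) = 165.1

782 lbmol/h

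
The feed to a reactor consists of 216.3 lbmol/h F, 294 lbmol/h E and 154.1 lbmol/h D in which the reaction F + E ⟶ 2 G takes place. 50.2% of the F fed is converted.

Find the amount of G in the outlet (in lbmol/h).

217 lbmol/h

F reacted = 0.502 × 216.3 = 108.6 lbmol/h; ν_F = −1, so ξ = 108.6/1 = 108.6 lbmol/h.
Outlet amounts (n = n₀ + ν ξ):
  F: 216.3 − 1(108.6) = 107.7
  E: 294 − 1(108.6) = 185.4
  G: 0 + 2(108.6) = 217.2
  D: 154.1 (inert)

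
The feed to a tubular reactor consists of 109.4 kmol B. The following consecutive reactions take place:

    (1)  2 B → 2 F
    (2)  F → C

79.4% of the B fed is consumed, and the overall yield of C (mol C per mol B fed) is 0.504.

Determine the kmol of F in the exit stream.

Conversion of B: B consumed = 2ξ₁ = 0.794 × 109.4 → ξ₁ = 43.43 kmol.
Yield of C: 1ξ₂ / 109.4 = 0.504 → ξ₂ = 55.14 kmol.
Outlet amounts (n = n₀ + Σ ν·ξ):
  B: 109.4 − 2(43.43) = 22.54
  F: 0 + 2(43.43) − 1(55.14) = 31.73
  C: 0 + 1(55.14) = 55.14

31.7 kmol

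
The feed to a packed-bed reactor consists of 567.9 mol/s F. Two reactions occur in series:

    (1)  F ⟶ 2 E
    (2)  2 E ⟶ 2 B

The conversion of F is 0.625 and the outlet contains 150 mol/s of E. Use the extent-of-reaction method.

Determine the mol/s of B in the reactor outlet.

Conversion of F: F consumed = 1ξ₁ = 0.625 × 567.9 → ξ₁ = 354.9 mol/s.
E balance: n_E = 0 + 2ξ₁ − 2ξ₂ = 150 → ξ₂ = (2·354.9 − 150)/2 = 279.9 mol/s.
Outlet amounts (n = n₀ + Σ ν·ξ):
  F: 567.9 − 1(354.9) = 213
  E: 0 + 2(354.9) − 2(279.9) = 150
  B: 0 + 2(279.9) = 559.9

560 mol/s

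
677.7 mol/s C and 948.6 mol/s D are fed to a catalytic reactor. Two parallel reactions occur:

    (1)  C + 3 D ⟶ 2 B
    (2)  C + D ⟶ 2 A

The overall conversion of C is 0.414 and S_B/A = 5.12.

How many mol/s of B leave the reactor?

Conversion of C: C consumed = 0.414 × 677.7 = 280.6 mol/s = 1ξ₁ + 1ξ₂.
Selectivity: 2ξ₁ / (2ξ₂) = 5.12 → ξ₁ = 5.12 ξ₂.
Substitute: (1·5.12 + 1) ξ₂ = 280.6 → ξ₂ = 45.84 mol/s, ξ₁ = 234.7 mol/s.
Outlet amounts (n = n₀ + Σ ν·ξ):
  C: 677.7 − 1(234.7) − 1(45.84) = 397.1
  D: 948.6 − 3(234.7) − 1(45.84) = 198.6
  B: 0 + 2(234.7) = 469.4
  A: 0 + 2(45.84) = 91.69

469 mol/s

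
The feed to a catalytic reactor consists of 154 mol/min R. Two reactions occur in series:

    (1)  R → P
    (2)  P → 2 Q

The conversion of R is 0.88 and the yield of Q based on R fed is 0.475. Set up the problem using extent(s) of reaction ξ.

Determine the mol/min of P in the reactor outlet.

98.9 mol/min

Conversion of R: R consumed = 1ξ₁ = 0.88 × 154 → ξ₁ = 135.5 mol/min.
Yield of Q: 2ξ₂ / 154 = 0.475 → ξ₂ = 36.57 mol/min.
Outlet amounts (n = n₀ + Σ ν·ξ):
  R: 154 − 1(135.5) = 18.48
  P: 0 + 1(135.5) − 1(36.57) = 98.95
  Q: 0 + 2(36.57) = 73.15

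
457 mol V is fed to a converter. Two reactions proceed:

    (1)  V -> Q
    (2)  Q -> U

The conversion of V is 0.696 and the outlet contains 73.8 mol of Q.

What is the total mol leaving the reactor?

457 mol

Conversion of V: V consumed = 1ξ₁ = 0.696 × 457 → ξ₁ = 318.1 mol.
Q balance: n_Q = 0 + 1ξ₁ − 1ξ₂ = 73.8 → ξ₂ = (1·318.1 − 73.8)/1 = 244.3 mol.
Outlet amounts (n = n₀ + Σ ν·ξ):
  V: 457 − 1(318.1) = 138.9
  Q: 0 + 1(318.1) − 1(244.3) = 73.8
  U: 0 + 1(244.3) = 244.3
Total out = 138.9 + 73.8 + 244.3 = 457 mol.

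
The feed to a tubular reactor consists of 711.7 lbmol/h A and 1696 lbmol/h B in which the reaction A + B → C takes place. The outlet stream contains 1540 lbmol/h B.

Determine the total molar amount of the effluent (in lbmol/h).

For B: n = n₀ − 1ξ → 1540 = 1696 − 1ξ, giving ξ = 156 lbmol/h.
Outlet amounts (n = n₀ + ν ξ):
  A: 711.7 − 1(156) = 555.7
  B: 1696 − 1(156) = 1540
  C: 0 + 1(156) = 156
Total out = 555.7 + 1540 + 156 = 2252 lbmol/h.

2250 lbmol/h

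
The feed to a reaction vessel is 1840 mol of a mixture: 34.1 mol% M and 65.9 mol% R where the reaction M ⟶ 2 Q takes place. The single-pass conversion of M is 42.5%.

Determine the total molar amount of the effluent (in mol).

2110 mol

M reacted = 0.425 × 627.4 = 266.7 mol; ν_M = −1, so ξ = 266.7/1 = 266.7 mol.
Outlet amounts (n = n₀ + ν ξ):
  M: 627.4 − 1(266.7) = 360.8
  Q: 0 + 2(266.7) = 533.3
  R: 1213 (inert)
Total out = 360.8 + 533.3 + 1213 = 2107 mol.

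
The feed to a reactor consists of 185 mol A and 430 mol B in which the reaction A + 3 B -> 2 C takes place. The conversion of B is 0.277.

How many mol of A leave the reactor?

145 mol

B reacted = 0.277 × 430 = 119.1 mol; ν_B = −3, so ξ = 119.1/3 = 39.7 mol.
Outlet amounts (n = n₀ + ν ξ):
  A: 185 − 1(39.7) = 145.3
  B: 430 − 3(39.7) = 310.9
  C: 0 + 2(39.7) = 79.41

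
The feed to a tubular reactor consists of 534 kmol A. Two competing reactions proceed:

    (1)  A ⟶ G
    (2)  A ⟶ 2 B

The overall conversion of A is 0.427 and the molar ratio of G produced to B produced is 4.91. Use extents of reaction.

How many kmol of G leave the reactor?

207 kmol

Conversion of A: A consumed = 0.427 × 534 = 228 kmol = 1ξ₁ + 1ξ₂.
Selectivity: 1ξ₁ / (2ξ₂) = 4.91 → ξ₁ = 9.82 ξ₂.
Substitute: (1·9.82 + 1) ξ₂ = 228 → ξ₂ = 21.07 kmol, ξ₁ = 206.9 kmol.
Outlet amounts (n = n₀ + Σ ν·ξ):
  A: 534 − 1(206.9) − 1(21.07) = 306
  G: 0 + 1(206.9) = 206.9
  B: 0 + 2(21.07) = 42.15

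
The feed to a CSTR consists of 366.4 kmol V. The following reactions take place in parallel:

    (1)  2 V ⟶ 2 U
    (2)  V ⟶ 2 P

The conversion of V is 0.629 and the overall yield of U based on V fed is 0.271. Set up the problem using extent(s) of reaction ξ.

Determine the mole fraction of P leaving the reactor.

Yield of U: 2ξ₁ / 366.4 = 0.271 → ξ₁ = 49.65 kmol.
Conversion of V: 2ξ₁ + 1ξ₂ = 0.629 × 366.4 = 230.5 → ξ₂ = 131.2 kmol.
Outlet amounts (n = n₀ + Σ ν·ξ):
  V: 366.4 − 2(49.65) − 1(131.2) = 135.9
  U: 0 + 2(49.65) = 99.29
  P: 0 + 2(131.2) = 262.3
Total out = 497.6 kmol; y_P = 262.3 / 497.6 = 0.5272.

0.527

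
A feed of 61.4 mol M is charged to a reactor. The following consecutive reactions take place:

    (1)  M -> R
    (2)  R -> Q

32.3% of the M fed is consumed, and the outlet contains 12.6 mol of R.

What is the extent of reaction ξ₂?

Conversion of M: M consumed = 1ξ₁ = 0.323 × 61.4 → ξ₁ = 19.83 mol.
R balance: n_R = 0 + 1ξ₁ − 1ξ₂ = 12.6 → ξ₂ = (1·19.83 − 12.6)/1 = 7.232 mol.
Outlet amounts (n = n₀ + Σ ν·ξ):
  M: 61.4 − 1(19.83) = 41.57
  R: 0 + 1(19.83) − 1(7.232) = 12.6
  Q: 0 + 1(7.232) = 7.232

ξ₂ = 7.23 mol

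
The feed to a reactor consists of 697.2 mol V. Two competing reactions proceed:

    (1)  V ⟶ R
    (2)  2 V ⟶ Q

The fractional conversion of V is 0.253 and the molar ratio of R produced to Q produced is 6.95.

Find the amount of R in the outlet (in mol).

137 mol

Conversion of V: V consumed = 0.253 × 697.2 = 176.4 mol = 1ξ₁ + 2ξ₂.
Selectivity: 1ξ₁ / (1ξ₂) = 6.95 → ξ₁ = 6.95 ξ₂.
Substitute: (1·6.95 + 2) ξ₂ = 176.4 → ξ₂ = 19.71 mol, ξ₁ = 137 mol.
Outlet amounts (n = n₀ + Σ ν·ξ):
  V: 697.2 − 1(137) − 2(19.71) = 520.8
  R: 0 + 1(137) = 137
  Q: 0 + 1(19.71) = 19.71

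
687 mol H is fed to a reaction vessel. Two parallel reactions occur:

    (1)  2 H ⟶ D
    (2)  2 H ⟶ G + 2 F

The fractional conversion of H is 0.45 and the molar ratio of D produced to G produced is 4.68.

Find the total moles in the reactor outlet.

587 mol

Conversion of H: H consumed = 0.45 × 687 = 309.2 mol = 2ξ₁ + 2ξ₂.
Selectivity: 1ξ₁ / (1ξ₂) = 4.68 → ξ₁ = 4.68 ξ₂.
Substitute: (2·4.68 + 2) ξ₂ = 309.2 → ξ₂ = 27.21 mol, ξ₁ = 127.4 mol.
Outlet amounts (n = n₀ + Σ ν·ξ):
  H: 687 − 2(127.4) − 2(27.21) = 377.8
  D: 0 + 1(127.4) = 127.4
  G: 0 + 1(27.21) = 27.21
  F: 0 + 2(27.21) = 54.43
Total out = 377.8 + 127.4 + 27.21 + 54.43 = 586.9 mol.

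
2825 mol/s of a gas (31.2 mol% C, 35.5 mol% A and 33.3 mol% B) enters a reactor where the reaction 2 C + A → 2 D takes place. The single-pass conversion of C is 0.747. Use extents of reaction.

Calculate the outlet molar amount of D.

C reacted = 0.747 × 881.4 = 658.4 mol/s; ν_C = −2, so ξ = 658.4/2 = 329.2 mol/s.
Outlet amounts (n = n₀ + ν ξ):
  C: 881.4 − 2(329.2) = 223
  A: 1003 − 1(329.2) = 673.7
  D: 0 + 2(329.2) = 658.4
  B: 940.7 (inert)

658 mol/s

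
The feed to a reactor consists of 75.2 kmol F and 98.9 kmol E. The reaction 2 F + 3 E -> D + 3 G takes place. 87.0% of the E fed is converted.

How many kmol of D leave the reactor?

28.7 kmol

E reacted = 0.87 × 98.9 = 86.04 kmol; ν_E = −3, so ξ = 86.04/3 = 28.68 kmol.
Outlet amounts (n = n₀ + ν ξ):
  F: 75.2 − 2(28.68) = 17.84
  E: 98.9 − 3(28.68) = 12.86
  D: 0 + 1(28.68) = 28.68
  G: 0 + 3(28.68) = 86.04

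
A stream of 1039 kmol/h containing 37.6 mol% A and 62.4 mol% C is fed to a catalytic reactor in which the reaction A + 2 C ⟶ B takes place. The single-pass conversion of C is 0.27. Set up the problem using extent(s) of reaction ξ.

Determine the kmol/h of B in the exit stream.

87.5 kmol/h

C reacted = 0.27 × 648.3 = 175.1 kmol/h; ν_C = −2, so ξ = 175.1/2 = 87.53 kmol/h.
Outlet amounts (n = n₀ + ν ξ):
  A: 390.7 − 1(87.53) = 303.1
  C: 648.3 − 2(87.53) = 473.3
  B: 0 + 1(87.53) = 87.53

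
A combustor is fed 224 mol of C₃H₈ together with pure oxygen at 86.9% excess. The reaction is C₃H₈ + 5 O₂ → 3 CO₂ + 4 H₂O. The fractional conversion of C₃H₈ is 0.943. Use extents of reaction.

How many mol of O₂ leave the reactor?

1040 mol

Stoichiometric O₂ = 5 × 224 = 1120 mol; O₂ fed = 1120 × 1.869 = 2093 mol.
Fuel reacted = 0.943 × 224 → ξ = 211.2 mol.
Outlet (n = n₀ + ν ξ):
  C₃H₈: 224 − 1(211.2) = 12.77
  O₂: 2093 − 5(211.2) = 1037
  CO₂: 0 + 3(211.2) = 633.7
  H₂O: 0 + 4(211.2) = 844.9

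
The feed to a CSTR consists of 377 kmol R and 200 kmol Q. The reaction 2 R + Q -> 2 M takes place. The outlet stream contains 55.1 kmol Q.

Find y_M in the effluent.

For Q: n = n₀ − 1ξ → 55.1 = 200 − 1ξ, giving ξ = 144.9 kmol.
Outlet amounts (n = n₀ + ν ξ):
  R: 377 − 2(144.9) = 87.2
  Q: 200 − 1(144.9) = 55.1
  M: 0 + 2(144.9) = 289.8
Total out = 432.1 kmol; y_M = 289.8 / 432.1 = 0.6707.

0.671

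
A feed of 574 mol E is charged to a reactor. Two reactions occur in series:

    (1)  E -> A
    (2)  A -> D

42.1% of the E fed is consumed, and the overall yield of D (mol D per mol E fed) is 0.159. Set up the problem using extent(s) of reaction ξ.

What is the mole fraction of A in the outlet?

0.262

Conversion of E: E consumed = 1ξ₁ = 0.421 × 574 → ξ₁ = 241.7 mol.
Yield of D: 1ξ₂ / 574 = 0.159 → ξ₂ = 91.27 mol.
Outlet amounts (n = n₀ + Σ ν·ξ):
  E: 574 − 1(241.7) = 332.3
  A: 0 + 1(241.7) − 1(91.27) = 150.4
  D: 0 + 1(91.27) = 91.27
Total out = 574 mol; y_A = 150.4 / 574 = 0.262.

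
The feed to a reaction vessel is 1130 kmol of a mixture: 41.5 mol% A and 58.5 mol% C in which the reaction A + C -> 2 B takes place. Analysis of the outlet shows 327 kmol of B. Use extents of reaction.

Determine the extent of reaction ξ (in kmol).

ξ = 164 kmol

For B: n = n₀ + 2ξ → 327 = 0 + 2ξ, giving ξ = 163.5 kmol.
Outlet amounts (n = n₀ + ν ξ):
  A: 468.9 − 1(163.5) = 305.4
  C: 661 − 1(163.5) = 497.5
  B: 0 + 2(163.5) = 327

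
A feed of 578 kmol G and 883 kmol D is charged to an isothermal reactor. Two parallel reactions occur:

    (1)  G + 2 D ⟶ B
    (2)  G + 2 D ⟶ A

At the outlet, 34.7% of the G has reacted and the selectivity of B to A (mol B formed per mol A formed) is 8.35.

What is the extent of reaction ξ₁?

Conversion of G: G consumed = 0.347 × 578 = 200.6 kmol = 1ξ₁ + 1ξ₂.
Selectivity: 1ξ₁ / (1ξ₂) = 8.35 → ξ₁ = 8.35 ξ₂.
Substitute: (1·8.35 + 1) ξ₂ = 200.6 → ξ₂ = 21.45 kmol, ξ₁ = 179.1 kmol.
Outlet amounts (n = n₀ + Σ ν·ξ):
  G: 578 − 1(179.1) − 1(21.45) = 377.4
  D: 883 − 2(179.1) − 2(21.45) = 481.9
  B: 0 + 1(179.1) = 179.1
  A: 0 + 1(21.45) = 21.45

ξ₁ = 179 kmol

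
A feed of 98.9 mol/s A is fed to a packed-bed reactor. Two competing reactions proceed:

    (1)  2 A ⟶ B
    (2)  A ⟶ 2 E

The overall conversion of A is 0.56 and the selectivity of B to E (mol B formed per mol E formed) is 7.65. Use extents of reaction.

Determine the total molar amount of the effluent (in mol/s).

Conversion of A: A consumed = 0.56 × 98.9 = 55.38 mol/s = 2ξ₁ + 1ξ₂.
Selectivity: 1ξ₁ / (2ξ₂) = 7.65 → ξ₁ = 15.3 ξ₂.
Substitute: (2·15.3 + 1) ξ₂ = 55.38 → ξ₂ = 1.753 mol/s, ξ₁ = 26.82 mol/s.
Outlet amounts (n = n₀ + Σ ν·ξ):
  A: 98.9 − 2(26.82) − 1(1.753) = 43.52
  B: 0 + 1(26.82) = 26.82
  E: 0 + 2(1.753) = 3.505
Total out = 43.52 + 26.82 + 3.505 = 73.84 mol/s.

73.8 mol/s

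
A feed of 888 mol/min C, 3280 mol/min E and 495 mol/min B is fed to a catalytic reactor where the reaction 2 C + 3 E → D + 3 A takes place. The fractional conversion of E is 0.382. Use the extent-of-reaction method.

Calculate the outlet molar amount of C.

52.7 mol/min

E reacted = 0.382 × 3280 = 1253 mol/min; ν_E = −3, so ξ = 1253/3 = 417.7 mol/min.
Outlet amounts (n = n₀ + ν ξ):
  C: 888 − 2(417.7) = 52.69
  E: 3280 − 3(417.7) = 2027
  D: 0 + 1(417.7) = 417.7
  A: 0 + 3(417.7) = 1253
  B: 495 (inert)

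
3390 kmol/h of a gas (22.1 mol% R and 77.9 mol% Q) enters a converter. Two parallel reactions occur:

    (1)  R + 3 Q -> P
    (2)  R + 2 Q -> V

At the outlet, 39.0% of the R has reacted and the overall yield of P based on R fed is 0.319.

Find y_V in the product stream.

0.0207

Yield of P: 1ξ₁ / 749.2 = 0.319 → ξ₁ = 239 kmol/h.
Conversion of R: 1ξ₁ + 1ξ₂ = 0.39 × 749.2 = 292.2 → ξ₂ = 53.19 kmol/h.
Outlet amounts (n = n₀ + Σ ν·ξ):
  R: 749.2 − 1(239) − 1(53.19) = 457
  Q: 2641 − 3(239) − 2(53.19) = 1817
  P: 0 + 1(239) = 239
  V: 0 + 1(53.19) = 53.19
Total out = 2567 kmol/h; y_V = 53.19 / 2567 = 0.02072.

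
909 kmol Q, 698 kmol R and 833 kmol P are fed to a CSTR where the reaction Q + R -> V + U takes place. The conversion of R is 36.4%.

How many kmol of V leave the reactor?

254 kmol

R reacted = 0.364 × 698 = 254.1 kmol; ν_R = −1, so ξ = 254.1/1 = 254.1 kmol.
Outlet amounts (n = n₀ + ν ξ):
  Q: 909 − 1(254.1) = 654.9
  R: 698 − 1(254.1) = 443.9
  V: 0 + 1(254.1) = 254.1
  U: 0 + 1(254.1) = 254.1
  P: 833 (inert)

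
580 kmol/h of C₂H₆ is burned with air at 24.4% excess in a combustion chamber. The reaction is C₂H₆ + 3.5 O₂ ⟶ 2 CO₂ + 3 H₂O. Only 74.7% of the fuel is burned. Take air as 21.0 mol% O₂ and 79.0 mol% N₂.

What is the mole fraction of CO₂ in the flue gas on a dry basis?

0.0752

Stoichiometric O₂ = 3.5 × 580 = 2030 kmol/h; O₂ fed = 2030 × 1.244 = 2525 kmol/h.
N₂ fed = 2525 × 79/21 = 9500 kmol/h.
Fuel reacted = 0.747 × 580 → ξ = 433.3 kmol/h.
Outlet (n = n₀ + ν ξ):
  C₂H₆: 580 − 1(433.3) = 146.7
  O₂: 2525 − 3.5(433.3) = 1009
  N₂: 9500 (inert)
  CO₂: 0 + 2(433.3) = 866.5
  H₂O: 0 + 3(433.3) = 1300
Dry total = 11520 kmol/h; y_CO₂ (dry) = 866.5 / 11520 = 0.0752.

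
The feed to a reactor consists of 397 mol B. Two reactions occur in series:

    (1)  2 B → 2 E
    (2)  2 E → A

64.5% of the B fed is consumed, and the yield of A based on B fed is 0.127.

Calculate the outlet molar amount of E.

155 mol

Conversion of B: B consumed = 2ξ₁ = 0.645 × 397 → ξ₁ = 128 mol.
Yield of A: 1ξ₂ / 397 = 0.127 → ξ₂ = 50.42 mol.
Outlet amounts (n = n₀ + Σ ν·ξ):
  B: 397 − 2(128) = 140.9
  E: 0 + 2(128) − 2(50.42) = 155.2
  A: 0 + 1(50.42) = 50.42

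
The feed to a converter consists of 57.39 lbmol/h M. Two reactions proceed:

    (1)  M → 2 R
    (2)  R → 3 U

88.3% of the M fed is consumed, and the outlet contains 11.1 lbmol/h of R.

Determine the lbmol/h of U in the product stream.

Conversion of M: M consumed = 1ξ₁ = 0.883 × 57.39 → ξ₁ = 50.68 lbmol/h.
R balance: n_R = 0 + 2ξ₁ − 1ξ₂ = 11.1 → ξ₂ = (2·50.68 − 11.1)/1 = 90.25 lbmol/h.
Outlet amounts (n = n₀ + Σ ν·ξ):
  M: 57.39 − 1(50.68) = 6.715
  R: 0 + 2(50.68) − 1(90.25) = 11.1
  U: 0 + 3(90.25) = 270.8

271 lbmol/h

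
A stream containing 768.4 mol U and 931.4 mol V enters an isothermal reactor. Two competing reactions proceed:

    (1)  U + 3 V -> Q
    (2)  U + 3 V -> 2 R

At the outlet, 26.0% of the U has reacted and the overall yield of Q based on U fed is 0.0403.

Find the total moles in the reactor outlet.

Yield of Q: 1ξ₁ / 768.4 = 0.0403 → ξ₁ = 30.97 mol.
Conversion of U: 1ξ₁ + 1ξ₂ = 0.26 × 768.4 = 199.8 → ξ₂ = 168.8 mol.
Outlet amounts (n = n₀ + Σ ν·ξ):
  U: 768.4 − 1(30.97) − 1(168.8) = 568.6
  V: 931.4 − 3(30.97) − 3(168.8) = 332
  Q: 0 + 1(30.97) = 30.97
  R: 0 + 2(168.8) = 337.6
Total out = 568.6 + 332 + 30.97 + 337.6 = 1269 mol.

1270 mol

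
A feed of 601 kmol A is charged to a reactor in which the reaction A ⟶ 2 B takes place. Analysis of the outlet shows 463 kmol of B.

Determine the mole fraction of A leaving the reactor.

For B: n = n₀ + 2ξ → 463 = 0 + 2ξ, giving ξ = 231.5 kmol.
Outlet amounts (n = n₀ + ν ξ):
  A: 601 − 1(231.5) = 369.5
  B: 0 + 2(231.5) = 463
Total out = 832.5 kmol; y_A = 369.5 / 832.5 = 0.4438.

0.444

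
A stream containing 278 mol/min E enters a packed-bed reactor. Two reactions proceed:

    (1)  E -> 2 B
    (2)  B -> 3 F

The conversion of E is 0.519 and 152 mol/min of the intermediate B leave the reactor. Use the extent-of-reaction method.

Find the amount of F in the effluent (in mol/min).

410 mol/min

Conversion of E: E consumed = 1ξ₁ = 0.519 × 278 → ξ₁ = 144.3 mol/min.
B balance: n_B = 0 + 2ξ₁ − 1ξ₂ = 152 → ξ₂ = (2·144.3 − 152)/1 = 136.6 mol/min.
Outlet amounts (n = n₀ + Σ ν·ξ):
  E: 278 − 1(144.3) = 133.7
  B: 0 + 2(144.3) − 1(136.6) = 152
  F: 0 + 3(136.6) = 409.7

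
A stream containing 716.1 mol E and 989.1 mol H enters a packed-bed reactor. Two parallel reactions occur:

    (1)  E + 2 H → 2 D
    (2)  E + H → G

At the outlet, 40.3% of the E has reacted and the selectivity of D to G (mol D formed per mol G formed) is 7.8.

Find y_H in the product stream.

Conversion of E: E consumed = 0.403 × 716.1 = 288.6 mol = 1ξ₁ + 1ξ₂.
Selectivity: 2ξ₁ / (1ξ₂) = 7.8 → ξ₁ = 3.9 ξ₂.
Substitute: (1·3.9 + 1) ξ₂ = 288.6 → ξ₂ = 58.9 mol, ξ₁ = 229.7 mol.
Outlet amounts (n = n₀ + Σ ν·ξ):
  E: 716.1 − 1(229.7) − 1(58.9) = 427.5
  H: 989.1 − 2(229.7) − 1(58.9) = 470.8
  D: 0 + 2(229.7) = 459.4
  G: 0 + 1(58.9) = 58.9
Total out = 1417 mol; y_H = 470.8 / 1417 = 0.3324.

0.332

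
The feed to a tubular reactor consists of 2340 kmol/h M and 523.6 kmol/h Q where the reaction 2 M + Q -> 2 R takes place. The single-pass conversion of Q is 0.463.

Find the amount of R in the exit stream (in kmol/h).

Q reacted = 0.463 × 523.6 = 242.4 kmol/h; ν_Q = −1, so ξ = 242.4/1 = 242.4 kmol/h.
Outlet amounts (n = n₀ + ν ξ):
  M: 2340 − 2(242.4) = 1855
  Q: 523.6 − 1(242.4) = 281.2
  R: 0 + 2(242.4) = 484.9

485 kmol/h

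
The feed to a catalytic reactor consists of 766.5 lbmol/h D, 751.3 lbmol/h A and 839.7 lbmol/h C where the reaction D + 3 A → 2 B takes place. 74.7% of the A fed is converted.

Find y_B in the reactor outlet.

0.189

A reacted = 0.747 × 751.3 = 561.2 lbmol/h; ν_A = −3, so ξ = 561.2/3 = 187.1 lbmol/h.
Outlet amounts (n = n₀ + ν ξ):
  D: 766.5 − 1(187.1) = 579.4
  A: 751.3 − 3(187.1) = 190.1
  B: 0 + 2(187.1) = 374.1
  C: 839.7 (inert)
Total out = 1983 lbmol/h; y_B = 374.1 / 1983 = 0.1886.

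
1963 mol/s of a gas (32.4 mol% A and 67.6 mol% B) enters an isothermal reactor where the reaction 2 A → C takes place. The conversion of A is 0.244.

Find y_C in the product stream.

A reacted = 0.244 × 636 = 155.2 mol/s; ν_A = −2, so ξ = 155.2/2 = 77.59 mol/s.
Outlet amounts (n = n₀ + ν ξ):
  A: 636 − 2(77.59) = 480.8
  C: 0 + 1(77.59) = 77.59
  B: 1327 (inert)
Total out = 1885 mol/s; y_C = 77.59 / 1885 = 0.04115.

0.0412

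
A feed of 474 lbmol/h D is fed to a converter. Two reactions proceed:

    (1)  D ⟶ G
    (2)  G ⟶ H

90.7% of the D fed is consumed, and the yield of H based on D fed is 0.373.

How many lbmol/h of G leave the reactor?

253 lbmol/h

Conversion of D: D consumed = 1ξ₁ = 0.907 × 474 → ξ₁ = 429.9 lbmol/h.
Yield of H: 1ξ₂ / 474 = 0.373 → ξ₂ = 176.8 lbmol/h.
Outlet amounts (n = n₀ + Σ ν·ξ):
  D: 474 − 1(429.9) = 44.08
  G: 0 + 1(429.9) − 1(176.8) = 253.1
  H: 0 + 1(176.8) = 176.8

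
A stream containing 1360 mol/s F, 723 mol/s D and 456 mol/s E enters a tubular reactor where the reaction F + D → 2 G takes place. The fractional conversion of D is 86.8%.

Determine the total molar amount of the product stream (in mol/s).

2540 mol/s

D reacted = 0.868 × 723 = 627.6 mol/s; ν_D = −1, so ξ = 627.6/1 = 627.6 mol/s.
Outlet amounts (n = n₀ + ν ξ):
  F: 1360 − 1(627.6) = 732.4
  D: 723 − 1(627.6) = 95.44
  G: 0 + 2(627.6) = 1255
  E: 456 (inert)
Total out = 732.4 + 95.44 + 1255 + 456 = 2539 mol/s.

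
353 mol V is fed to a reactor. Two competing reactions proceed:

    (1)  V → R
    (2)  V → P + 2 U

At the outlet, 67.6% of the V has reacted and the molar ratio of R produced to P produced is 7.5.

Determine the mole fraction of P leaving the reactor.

Conversion of V: V consumed = 0.676 × 353 = 238.6 mol = 1ξ₁ + 1ξ₂.
Selectivity: 1ξ₁ / (1ξ₂) = 7.5 → ξ₁ = 7.5 ξ₂.
Substitute: (1·7.5 + 1) ξ₂ = 238.6 → ξ₂ = 28.07 mol, ξ₁ = 210.6 mol.
Outlet amounts (n = n₀ + Σ ν·ξ):
  V: 353 − 1(210.6) − 1(28.07) = 114.4
  R: 0 + 1(210.6) = 210.6
  P: 0 + 1(28.07) = 28.07
  U: 0 + 2(28.07) = 56.15
Total out = 409.1 mol; y_P = 28.07 / 409.1 = 0.06862.

0.0686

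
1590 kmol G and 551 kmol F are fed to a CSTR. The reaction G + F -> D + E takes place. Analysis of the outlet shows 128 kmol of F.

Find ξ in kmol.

For F: n = n₀ − 1ξ → 128 = 551 − 1ξ, giving ξ = 423 kmol.
Outlet amounts (n = n₀ + ν ξ):
  G: 1590 − 1(423) = 1167
  F: 551 − 1(423) = 128
  D: 0 + 1(423) = 423
  E: 0 + 1(423) = 423

ξ = 423 kmol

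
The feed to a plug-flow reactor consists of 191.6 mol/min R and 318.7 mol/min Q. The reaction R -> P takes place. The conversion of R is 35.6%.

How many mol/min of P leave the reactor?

68.2 mol/min

R reacted = 0.356 × 191.6 = 68.21 mol/min; ν_R = −1, so ξ = 68.21/1 = 68.21 mol/min.
Outlet amounts (n = n₀ + ν ξ):
  R: 191.6 − 1(68.21) = 123.4
  P: 0 + 1(68.21) = 68.21
  Q: 318.7 (inert)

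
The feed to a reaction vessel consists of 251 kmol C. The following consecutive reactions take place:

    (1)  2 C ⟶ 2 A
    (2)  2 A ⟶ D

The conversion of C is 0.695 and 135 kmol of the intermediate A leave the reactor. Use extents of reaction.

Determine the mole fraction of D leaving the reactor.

0.0853

Conversion of C: C consumed = 2ξ₁ = 0.695 × 251 → ξ₁ = 87.22 kmol.
A balance: n_A = 0 + 2ξ₁ − 2ξ₂ = 135 → ξ₂ = (2·87.22 − 135)/2 = 19.72 kmol.
Outlet amounts (n = n₀ + Σ ν·ξ):
  C: 251 − 2(87.22) = 76.56
  A: 0 + 2(87.22) − 2(19.72) = 135
  D: 0 + 1(19.72) = 19.72
Total out = 231.3 kmol; y_D = 19.72 / 231.3 = 0.08528.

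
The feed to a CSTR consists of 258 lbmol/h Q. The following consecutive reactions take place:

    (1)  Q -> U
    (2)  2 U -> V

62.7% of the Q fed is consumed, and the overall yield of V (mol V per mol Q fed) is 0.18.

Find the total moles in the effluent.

Conversion of Q: Q consumed = 1ξ₁ = 0.627 × 258 → ξ₁ = 161.8 lbmol/h.
Yield of V: 1ξ₂ / 258 = 0.18 → ξ₂ = 46.44 lbmol/h.
Outlet amounts (n = n₀ + Σ ν·ξ):
  Q: 258 − 1(161.8) = 96.23
  U: 0 + 1(161.8) − 2(46.44) = 68.89
  V: 0 + 1(46.44) = 46.44
Total out = 96.23 + 68.89 + 46.44 = 211.6 lbmol/h.

212 lbmol/h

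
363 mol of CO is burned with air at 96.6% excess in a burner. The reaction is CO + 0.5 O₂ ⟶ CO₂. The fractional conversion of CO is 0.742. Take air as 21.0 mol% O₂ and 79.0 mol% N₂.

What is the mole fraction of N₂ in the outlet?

0.696

Stoichiometric O₂ = 0.5 × 363 = 181.5 mol; O₂ fed = 181.5 × 1.966 = 356.8 mol.
N₂ fed = 356.8 × 79/21 = 1342 mol.
Fuel reacted = 0.742 × 363 → ξ = 269.3 mol.
Outlet (n = n₀ + ν ξ):
  CO: 363 − 1(269.3) = 93.65
  O₂: 356.8 − 0.5(269.3) = 222.2
  N₂: 1342 (inert)
  CO₂: 0 + 1(269.3) = 269.3
Total out = 1928 mol; y_N₂ = 1342 / 1928 = 0.6964.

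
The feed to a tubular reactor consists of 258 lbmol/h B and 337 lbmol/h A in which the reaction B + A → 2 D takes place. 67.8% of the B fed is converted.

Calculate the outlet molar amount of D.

350 lbmol/h

B reacted = 0.678 × 258 = 174.9 lbmol/h; ν_B = −1, so ξ = 174.9/1 = 174.9 lbmol/h.
Outlet amounts (n = n₀ + ν ξ):
  B: 258 − 1(174.9) = 83.08
  A: 337 − 1(174.9) = 162.1
  D: 0 + 2(174.9) = 349.8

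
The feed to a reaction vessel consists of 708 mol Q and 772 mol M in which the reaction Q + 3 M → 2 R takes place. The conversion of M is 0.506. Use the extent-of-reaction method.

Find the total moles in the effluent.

M reacted = 0.506 × 772 = 390.6 mol; ν_M = −3, so ξ = 390.6/3 = 130.2 mol.
Outlet amounts (n = n₀ + ν ξ):
  Q: 708 − 1(130.2) = 577.8
  M: 772 − 3(130.2) = 381.4
  R: 0 + 2(130.2) = 260.4
Total out = 577.8 + 381.4 + 260.4 = 1220 mol.

1220 mol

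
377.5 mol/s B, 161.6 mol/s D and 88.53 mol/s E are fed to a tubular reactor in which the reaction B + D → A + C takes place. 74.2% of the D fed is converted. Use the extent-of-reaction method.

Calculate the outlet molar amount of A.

120 mol/s

D reacted = 0.742 × 161.6 = 119.9 mol/s; ν_D = −1, so ξ = 119.9/1 = 119.9 mol/s.
Outlet amounts (n = n₀ + ν ξ):
  B: 377.5 − 1(119.9) = 257.6
  D: 161.6 − 1(119.9) = 41.69
  A: 0 + 1(119.9) = 119.9
  C: 0 + 1(119.9) = 119.9
  E: 88.53 (inert)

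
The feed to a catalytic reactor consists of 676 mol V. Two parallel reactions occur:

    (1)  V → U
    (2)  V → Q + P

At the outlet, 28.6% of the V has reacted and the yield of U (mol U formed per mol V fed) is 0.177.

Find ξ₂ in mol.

ξ₂ = 73.7 mol

Yield of U: 1ξ₁ / 676 = 0.177 → ξ₁ = 119.7 mol.
Conversion of V: 1ξ₁ + 1ξ₂ = 0.286 × 676 = 193.3 → ξ₂ = 73.68 mol.
Outlet amounts (n = n₀ + Σ ν·ξ):
  V: 676 − 1(119.7) − 1(73.68) = 482.7
  U: 0 + 1(119.7) = 119.7
  Q: 0 + 1(73.68) = 73.68
  P: 0 + 1(73.68) = 73.68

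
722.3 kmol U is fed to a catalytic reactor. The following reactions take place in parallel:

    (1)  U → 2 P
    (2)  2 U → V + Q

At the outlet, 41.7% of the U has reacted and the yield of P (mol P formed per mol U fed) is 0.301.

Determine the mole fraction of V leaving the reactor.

Yield of P: 2ξ₁ / 722.3 = 0.301 → ξ₁ = 108.7 kmol.
Conversion of U: 1ξ₁ + 2ξ₂ = 0.417 × 722.3 = 301.2 → ξ₂ = 96.25 kmol.
Outlet amounts (n = n₀ + Σ ν·ξ):
  U: 722.3 − 1(108.7) − 2(96.25) = 421.1
  P: 0 + 2(108.7) = 217.4
  V: 0 + 1(96.25) = 96.25
  Q: 0 + 1(96.25) = 96.25
Total out = 831 kmol; y_V = 96.25 / 831 = 0.1158.

0.116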